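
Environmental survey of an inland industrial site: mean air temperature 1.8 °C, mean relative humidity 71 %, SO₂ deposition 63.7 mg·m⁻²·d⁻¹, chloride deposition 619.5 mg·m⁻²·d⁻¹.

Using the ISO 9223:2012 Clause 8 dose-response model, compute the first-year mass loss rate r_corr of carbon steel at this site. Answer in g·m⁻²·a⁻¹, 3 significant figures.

carbon steel: f(T) = +0.150·(T−10) [T≤10 °C] = -1.2300
  SO₂ term: 1.77·63.7^0.52·exp(0.02·71-1.2300) = 18.56
  Sd branch = 0.102·Sd^0.62·e^(0.033·RH+0.04·T) = 61.45 μm/a
  r_corr = 18.56 + 61.45 = 80.01 μm/a
Convert to mass loss: 80.01 μm/a × 7.85 g/cm³ = 628.1 g·m⁻²·a⁻¹

r_corr = 628 g·m⁻²·a⁻¹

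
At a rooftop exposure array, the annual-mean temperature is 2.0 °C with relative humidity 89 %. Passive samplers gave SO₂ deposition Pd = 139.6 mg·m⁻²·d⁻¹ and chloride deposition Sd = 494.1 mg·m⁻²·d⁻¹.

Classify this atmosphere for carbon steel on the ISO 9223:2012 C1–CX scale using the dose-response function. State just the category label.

C5

carbon steel: T≤10 °C ⇒ hinge +0.150·(2.0−10) = -1.2000
  SO₂ term: 1.77·139.6^0.52·exp(0.02·89-1.2000) = 41.23
  Sd branch = 0.102·Sd^0.62·e^(0.033·RH+0.04·T) = 97.51 μm/a
  sum: 41.23 + 97.51 → r_corr = 138.7 μm/a
ISO 9223 Table 2 (carbon steel): 80 < 139 ≤ 200 μm/a ⇒ C5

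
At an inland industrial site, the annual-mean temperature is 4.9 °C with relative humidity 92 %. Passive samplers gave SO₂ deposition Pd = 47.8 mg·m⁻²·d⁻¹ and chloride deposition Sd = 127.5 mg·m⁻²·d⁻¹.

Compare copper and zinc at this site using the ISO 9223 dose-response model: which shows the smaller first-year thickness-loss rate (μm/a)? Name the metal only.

copper: temperature factor f = +0.126·(-5.1) = -0.6426
  sulphur-dioxide contribution → 1.735 μm/a
  chloride contribution → 1.324 μm/a
  ⇒ r_corr(copper) = 3.059 μm/a
zinc: f(T) = +0.038·(T−10) [T≤10 °C] = -0.1938
  sulphur-dioxide contribution → 4.011 μm/a
  chloride contribution → 0.8784 μm/a
  total first-year rate 4.89 μm/a
Ordering by μm/a: zinc (4.89) > copper (3.06)

copper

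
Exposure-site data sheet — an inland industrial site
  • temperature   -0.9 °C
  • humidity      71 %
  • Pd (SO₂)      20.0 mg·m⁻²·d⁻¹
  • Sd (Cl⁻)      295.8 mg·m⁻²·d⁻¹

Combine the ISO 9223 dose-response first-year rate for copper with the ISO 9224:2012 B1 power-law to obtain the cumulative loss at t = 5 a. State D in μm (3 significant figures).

copper: temperature factor f = +0.126·(-10.9) = -1.3734
  SO₂ term: 0.0053·20.0^0.26·exp(0.059·71-1.3734) = 0.1929
  Cl⁻ term: 0.01025·295.8^0.27·exp(0.036·71+0.049·-0.9) = 0.5872
  sum: 0.1929 + 0.5872 → r_corr = 0.7801 μm/a
Long-term exponent b (ISO 9224 Table 2, B1) = 0.667
  D(5) = 0.7801 × 5^0.667 = 0.7801 × 2.926 = 2.282 μm

D(5) = 2.28 μm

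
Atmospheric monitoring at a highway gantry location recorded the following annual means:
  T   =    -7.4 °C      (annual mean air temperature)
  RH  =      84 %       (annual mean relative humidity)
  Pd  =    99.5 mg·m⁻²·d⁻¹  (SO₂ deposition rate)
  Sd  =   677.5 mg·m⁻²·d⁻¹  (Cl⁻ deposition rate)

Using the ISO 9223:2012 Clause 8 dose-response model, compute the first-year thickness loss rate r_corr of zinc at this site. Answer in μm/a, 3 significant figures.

r_corr = 3.15 μm/a

zinc: temperature factor f = +0.038·(-17.4) = -0.6612
  sulphur-dioxide contribution → 2.402 μm/a
  chloride contribution → 0.7505 μm/a
  total first-year rate 3.153 μm/a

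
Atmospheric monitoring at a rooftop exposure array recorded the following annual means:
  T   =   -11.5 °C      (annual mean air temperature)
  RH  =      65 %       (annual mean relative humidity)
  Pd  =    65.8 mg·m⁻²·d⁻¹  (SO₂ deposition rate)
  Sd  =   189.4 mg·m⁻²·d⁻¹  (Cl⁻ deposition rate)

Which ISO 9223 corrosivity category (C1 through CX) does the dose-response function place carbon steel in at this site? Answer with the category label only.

C2

carbon steel: f(T) = +0.150·(T−10) [T≤10 °C] = -3.2250
  SO₂ term: 1.77·65.8^0.52·exp(0.02·65-3.2250) = 2.277
  Cl⁻ term: 0.102·189.4^0.62·exp(0.033·65+0.04·-11.5) = 14.2
  r_corr = 2.277 + 14.2 = 16.48 μm/a
16.5 μm/a falls in (1.3, 25] for carbon steel → category C2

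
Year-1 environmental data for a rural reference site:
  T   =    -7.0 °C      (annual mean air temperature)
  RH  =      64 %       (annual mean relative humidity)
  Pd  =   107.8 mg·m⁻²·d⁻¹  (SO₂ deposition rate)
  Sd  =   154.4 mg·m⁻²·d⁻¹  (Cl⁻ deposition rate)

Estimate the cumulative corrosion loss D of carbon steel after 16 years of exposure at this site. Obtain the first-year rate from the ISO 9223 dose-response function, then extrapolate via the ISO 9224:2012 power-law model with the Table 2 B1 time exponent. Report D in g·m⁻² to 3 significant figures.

D(16) = 675 g·m⁻²

carbon steel: f(T) = +0.150·(T−10) [T≤10 °C] = -2.5500
  Pd branch = 1.77·Pd^0.52·e^(0.02·RH+f) = 5.667 μm/a
  Cl⁻ term: 0.102·154.4^0.62·exp(0.033·64+0.04·-7.0) = 14.49
  sum: 5.667 + 14.49 → r_corr = 20.16 μm/a
Long-term exponent b (ISO 9224 Table 2, B1) = 0.523
  D(16) = 20.16 × 16^0.523 = 20.16 × 4.263 = 85.96 μm
  Mass loss = 85.96 μm × 7.85 g/cm³ = 674.8 g·m⁻²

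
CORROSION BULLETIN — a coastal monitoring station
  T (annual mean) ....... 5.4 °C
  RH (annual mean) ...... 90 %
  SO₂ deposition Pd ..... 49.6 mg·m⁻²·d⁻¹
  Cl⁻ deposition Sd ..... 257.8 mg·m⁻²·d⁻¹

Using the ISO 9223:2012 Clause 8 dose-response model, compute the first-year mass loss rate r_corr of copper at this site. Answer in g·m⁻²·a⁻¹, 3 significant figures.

r_corr = 28.5 g·m⁻²·a⁻¹

copper: f(T) = +0.126·(T−10) [T≤10 °C] = -0.5796
  SO₂ term: 0.0053·49.6^0.26·exp(0.059·90-0.5796) = 1.658
  Sd branch = 0.01025·Sd^0.27·e^(0.036·RH+0.049·T) = 1.527 μm/a
  r_corr = 1.658 + 1.527 = 3.184 μm/a
Convert to mass loss: 3.184 μm/a × 8.96 g/cm³ = 28.53 g·m⁻²·a⁻¹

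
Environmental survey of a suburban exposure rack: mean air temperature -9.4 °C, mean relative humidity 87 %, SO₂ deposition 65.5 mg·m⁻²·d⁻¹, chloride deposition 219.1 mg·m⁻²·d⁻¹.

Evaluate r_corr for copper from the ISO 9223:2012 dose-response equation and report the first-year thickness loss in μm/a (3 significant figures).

r_corr = 0.866 μm/a

copper: T≤10 °C ⇒ hinge +0.126·(-9.4−10) = -2.4444
  sulphur-dioxide contribution → 0.2313 μm/a
  chloride contribution → 0.6351 μm/a
  total first-year rate 0.8664 μm/a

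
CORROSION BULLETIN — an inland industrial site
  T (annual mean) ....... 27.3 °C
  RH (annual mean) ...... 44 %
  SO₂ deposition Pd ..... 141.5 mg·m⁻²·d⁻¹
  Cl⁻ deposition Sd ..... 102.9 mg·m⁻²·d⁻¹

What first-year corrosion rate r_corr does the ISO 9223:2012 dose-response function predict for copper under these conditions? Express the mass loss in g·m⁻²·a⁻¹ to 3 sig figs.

r_corr = 6.54 g·m⁻²·a⁻¹

copper: T>10 °C ⇒ hinge -0.080·(27.3−10) = -1.3840
  SO₂ term: 0.0053·141.5^0.26·exp(0.059·44-1.3840) = 0.06454
  Sd branch = 0.01025·Sd^0.27·e^(0.036·RH+0.049·T) = 0.6652 μm/a
  sum: 0.06454 + 0.6652 → r_corr = 0.7297 μm/a
Convert to mass loss: 0.7297 μm/a × 8.96 g/cm³ = 6.539 g·m⁻²·a⁻¹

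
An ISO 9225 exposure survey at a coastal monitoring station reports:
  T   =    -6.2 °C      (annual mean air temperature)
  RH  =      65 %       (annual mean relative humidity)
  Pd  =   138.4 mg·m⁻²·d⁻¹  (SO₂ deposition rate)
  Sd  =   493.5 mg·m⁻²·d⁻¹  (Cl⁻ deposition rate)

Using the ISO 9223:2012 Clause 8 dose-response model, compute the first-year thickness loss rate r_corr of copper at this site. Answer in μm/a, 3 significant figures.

copper: temperature factor f = +0.126·(-16.2) = -2.0412
  Pd branch = 0.0053·Pd^0.26·e^(0.059·RH+f) = 0.1148 μm/a
  Sd branch = 0.01025·Sd^0.27·e^(0.036·RH+0.049·T) = 0.419 μm/a
  sum: 0.1148 + 0.419 → r_corr = 0.5338 μm/a

r_corr = 0.534 μm/a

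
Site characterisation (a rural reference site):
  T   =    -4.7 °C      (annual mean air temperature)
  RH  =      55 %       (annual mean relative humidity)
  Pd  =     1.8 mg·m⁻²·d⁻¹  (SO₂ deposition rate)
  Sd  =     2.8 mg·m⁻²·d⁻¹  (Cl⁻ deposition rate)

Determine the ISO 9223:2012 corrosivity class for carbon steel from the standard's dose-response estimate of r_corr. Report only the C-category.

C2

carbon steel: temperature factor f = +0.150·(-14.7) = -2.2050
  Pd branch = 1.77·Pd^0.52·e^(0.02·RH+f) = 0.7958 μm/a
  Sd branch = 0.102·Sd^0.62·e^(0.033·RH+0.04·T) = 0.9827 μm/a
  r_corr = 0.7958 + 0.9827 = 1.779 μm/a
Category bounds: 1.3…25 μm/a bracket r_corr ⇒ C2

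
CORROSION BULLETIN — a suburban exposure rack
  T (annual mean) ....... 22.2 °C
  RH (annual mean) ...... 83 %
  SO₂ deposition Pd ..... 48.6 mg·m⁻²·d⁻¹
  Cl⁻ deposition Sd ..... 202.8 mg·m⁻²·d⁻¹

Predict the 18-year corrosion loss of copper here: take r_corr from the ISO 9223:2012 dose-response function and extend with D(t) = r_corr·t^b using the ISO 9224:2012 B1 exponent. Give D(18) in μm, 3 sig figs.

D(18) = 22.5 μm

copper: T>10 °C ⇒ hinge -0.080·(22.2−10) = -0.9760
  SO₂ term: 0.0053·48.6^0.26·exp(0.059·83-0.9760) = 0.734
  Cl⁻ term: 0.01025·202.8^0.27·exp(0.036·83+0.049·22.2) = 2.534
  sum: 0.734 + 2.534 → r_corr = 3.268 μm/a
Power-law: D(18) = r_corr · 18^0.667
  D(18) = 3.268 × 18^0.667 = 3.268 × 6.875 = 22.46 μm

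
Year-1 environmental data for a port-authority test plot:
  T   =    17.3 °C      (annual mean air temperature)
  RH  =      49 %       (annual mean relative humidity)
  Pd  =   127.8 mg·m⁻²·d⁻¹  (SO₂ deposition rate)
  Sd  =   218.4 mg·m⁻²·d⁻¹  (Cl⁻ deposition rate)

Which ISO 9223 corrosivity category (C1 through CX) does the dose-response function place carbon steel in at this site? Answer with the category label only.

C4

carbon steel: T>10 °C ⇒ hinge -0.054·(17.3−10) = -0.3942
  SO₂ term: 1.77·127.8^0.52·exp(0.02·49-0.3942) = 39.61
  Cl⁻ term: 0.102·218.4^0.62·exp(0.033·49+0.04·17.3) = 28.95
  sum: 39.61 + 28.95 → r_corr = 68.56 μm/a
Category bounds: 50…80 μm/a bracket r_corr ⇒ C4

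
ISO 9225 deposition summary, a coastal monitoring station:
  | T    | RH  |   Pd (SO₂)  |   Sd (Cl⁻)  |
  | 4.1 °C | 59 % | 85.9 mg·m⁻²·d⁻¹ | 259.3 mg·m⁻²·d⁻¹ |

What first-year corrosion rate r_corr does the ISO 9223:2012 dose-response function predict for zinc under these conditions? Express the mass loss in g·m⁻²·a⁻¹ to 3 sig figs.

r_corr = 14.6 g·m⁻²·a⁻¹

zinc: T≤10 °C ⇒ hinge +0.038·(4.1−10) = -0.2242
  sulphur-dioxide contribution → 1.104 μm/a
  chloride contribution → 0.9446 μm/a
  total first-year rate 2.048 μm/a
Convert to mass loss: 2.048 μm/a × 7.14 g/cm³ = 14.62 g·m⁻²·a⁻¹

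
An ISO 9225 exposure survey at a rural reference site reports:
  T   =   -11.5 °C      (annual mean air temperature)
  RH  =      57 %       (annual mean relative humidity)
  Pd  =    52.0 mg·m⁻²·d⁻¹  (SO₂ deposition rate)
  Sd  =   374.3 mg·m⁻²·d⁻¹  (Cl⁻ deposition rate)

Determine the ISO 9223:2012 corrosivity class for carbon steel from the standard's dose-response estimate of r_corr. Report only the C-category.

carbon steel: temperature factor f = +0.150·(-21.5) = -3.2250
  SO₂ term: 1.77·52.0^0.52·exp(0.02·57-3.2250) = 1.717
  Sd branch = 0.102·Sd^0.62·e^(0.033·RH+0.04·T) = 16.64 μm/a
  r_corr = 1.717 + 16.64 = 18.36 μm/a
18.4 μm/a falls in (1.3, 25] for carbon steel → category C2

C2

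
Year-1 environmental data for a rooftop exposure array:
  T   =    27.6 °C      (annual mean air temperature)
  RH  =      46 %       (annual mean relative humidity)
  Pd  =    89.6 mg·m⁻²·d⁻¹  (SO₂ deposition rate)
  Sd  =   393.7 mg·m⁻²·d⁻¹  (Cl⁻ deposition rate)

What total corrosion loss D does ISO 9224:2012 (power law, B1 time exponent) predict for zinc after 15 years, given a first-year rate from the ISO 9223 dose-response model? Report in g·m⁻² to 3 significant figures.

D(15) = 528 g·m⁻²

zinc: T>10 °C ⇒ hinge -0.071·(27.6−10) = -1.2496
  sulphur-dioxide contribution → 0.2218 μm/a
  chloride contribution → 7.961 μm/a
  total first-year rate 8.183 μm/a
Long-term exponent b (ISO 9224 Table 2, B1) = 0.813
  D(15) = 8.183 × 15^0.813 = 8.183 × 9.04 = 73.97 μm
  Mass loss = 73.97 μm × 7.14 g/cm³ = 528.1 g·m⁻²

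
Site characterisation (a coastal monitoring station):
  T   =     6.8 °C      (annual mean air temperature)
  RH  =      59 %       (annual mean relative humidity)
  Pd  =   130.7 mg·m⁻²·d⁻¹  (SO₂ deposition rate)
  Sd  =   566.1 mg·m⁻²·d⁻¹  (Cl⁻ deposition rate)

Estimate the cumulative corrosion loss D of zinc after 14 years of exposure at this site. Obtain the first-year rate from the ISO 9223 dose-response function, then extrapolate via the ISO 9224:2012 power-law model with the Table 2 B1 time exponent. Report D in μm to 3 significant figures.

D(14) = 28.4 μm

zinc: f(T) = +0.038·(T−10) [T≤10 °C] = -0.1216
  Pd branch = 0.0129·Pd^0.44·e^(0.046·RH+f) = 1.471 μm/a
  Cl⁻ term: 0.0175·566.1^0.57·exp(0.008·59+0.085·6.8) = 1.854
  sum: 1.471 + 1.854 → r_corr = 3.325 μm/a
Power-law: D(14) = r_corr · 14^0.813
  D(14) = 3.325 × 14^0.813 = 3.325 × 8.547 = 28.42 μm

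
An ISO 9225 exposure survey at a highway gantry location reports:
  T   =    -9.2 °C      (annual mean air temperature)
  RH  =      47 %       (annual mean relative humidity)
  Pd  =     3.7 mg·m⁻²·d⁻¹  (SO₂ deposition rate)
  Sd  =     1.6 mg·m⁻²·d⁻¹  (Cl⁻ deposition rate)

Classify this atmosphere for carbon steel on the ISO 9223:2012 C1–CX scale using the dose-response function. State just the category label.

carbon steel: f(T) = +0.150·(T−10) [T≤10 °C] = -2.8800
  SO₂ term: 1.77·3.7^0.52·exp(0.02·47-2.8800) = 0.5022
  Sd branch = 0.102·Sd^0.62·e^(0.033·RH+0.04·T) = 0.4456 μm/a
  sum: 0.5022 + 0.4456 → r_corr = 0.9478 μm/a
0.948 μm/a falls in (0, 1.3] for carbon steel → category C1

C1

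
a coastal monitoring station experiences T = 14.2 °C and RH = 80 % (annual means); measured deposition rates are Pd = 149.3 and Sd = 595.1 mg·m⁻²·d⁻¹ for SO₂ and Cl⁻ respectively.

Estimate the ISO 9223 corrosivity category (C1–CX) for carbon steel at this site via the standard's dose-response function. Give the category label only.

carbon steel: T>10 °C ⇒ hinge -0.054·(14.2−10) = -0.2268
  Pd branch = 1.77·Pd^0.52·e^(0.02·RH+f) = 94.38 μm/a
  Sd branch = 0.102·Sd^0.62·e^(0.033·RH+0.04·T) = 132.5 μm/a
  r_corr = 94.38 + 132.5 = 226.8 μm/a
Category bounds: 200…700 μm/a bracket r_corr ⇒ CX

CX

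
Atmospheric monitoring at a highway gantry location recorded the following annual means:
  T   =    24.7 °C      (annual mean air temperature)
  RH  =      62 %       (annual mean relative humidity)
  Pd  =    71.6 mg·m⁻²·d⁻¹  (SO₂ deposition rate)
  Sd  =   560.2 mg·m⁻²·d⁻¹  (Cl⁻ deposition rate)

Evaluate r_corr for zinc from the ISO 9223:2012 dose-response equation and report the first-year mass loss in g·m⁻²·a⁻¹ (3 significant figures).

zinc: temperature factor f = -0.071·(14.7) = -1.0437
  SO₂ term: 0.0129·71.6^0.44·exp(0.046·62-1.0437) = 0.5153
  Cl⁻ term: 0.0175·560.2^0.57·exp(0.008·62+0.085·24.7) = 8.646
  sum: 0.5153 + 8.646 → r_corr = 9.161 μm/a
Convert to mass loss: 9.161 μm/a × 7.14 g/cm³ = 65.41 g·m⁻²·a⁻¹

r_corr = 65.4 g·m⁻²·a⁻¹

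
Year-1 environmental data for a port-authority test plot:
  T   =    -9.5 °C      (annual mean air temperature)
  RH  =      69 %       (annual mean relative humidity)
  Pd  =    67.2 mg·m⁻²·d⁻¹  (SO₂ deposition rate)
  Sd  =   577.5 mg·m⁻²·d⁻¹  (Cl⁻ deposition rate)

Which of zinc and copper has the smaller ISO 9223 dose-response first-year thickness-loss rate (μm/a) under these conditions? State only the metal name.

copper

zinc: f(T) = +0.038·(T−10) [T≤10 °C] = -0.7410
  Pd branch = 0.0129·Pd^0.44·e^(0.046·RH+f) = 0.936 μm/a
  Cl⁻ term: 0.0175·577.5^0.57·exp(0.008·69+0.085·-9.5) = 0.5083
  sum: 0.936 + 0.5083 → r_corr = 1.444 μm/a
copper: f(T) = +0.126·(T−10) [T≤10 °C] = -2.4570
  Pd branch = 0.0053·Pd^0.26·e^(0.059·RH+f) = 0.0795 μm/a
  Cl⁻ term: 0.01025·577.5^0.27·exp(0.036·69+0.049·-9.5) = 0.4295
  sum: 0.0795 + 0.4295 → r_corr = 0.509 μm/a
Ordering by μm/a: zinc (1.44) > copper (0.509)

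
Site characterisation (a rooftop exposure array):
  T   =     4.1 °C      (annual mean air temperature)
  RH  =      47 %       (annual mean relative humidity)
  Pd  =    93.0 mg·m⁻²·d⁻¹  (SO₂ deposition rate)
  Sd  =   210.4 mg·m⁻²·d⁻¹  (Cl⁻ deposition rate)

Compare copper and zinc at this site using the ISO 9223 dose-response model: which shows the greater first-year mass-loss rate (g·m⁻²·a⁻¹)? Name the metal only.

zinc

copper: f(T) = +0.126·(T−10) [T≤10 °C] = -0.7434
  sulphur-dioxide contribution → 0.1311 μm/a
  chloride contribution → 0.2884 μm/a
  ⇒ r_corr(copper) = 0.4195 μm/a
  mass loss = 0.4195 μm/a × 8.96 g/cm³ = 3.759 g·m⁻²·a⁻¹
zinc: temperature factor f = +0.038·(-5.9) = -0.2242
  sulphur-dioxide contribution → 0.6581 μm/a
  chloride contribution → 0.7618 μm/a
  ⇒ r_corr(zinc) = 1.42 μm/a
  mass loss = 1.42 μm/a × 7.14 g/cm³ = 10.14 g·m⁻²·a⁻¹
Ordering by g·m⁻²·a⁻¹: zinc (10.1) > copper (3.76)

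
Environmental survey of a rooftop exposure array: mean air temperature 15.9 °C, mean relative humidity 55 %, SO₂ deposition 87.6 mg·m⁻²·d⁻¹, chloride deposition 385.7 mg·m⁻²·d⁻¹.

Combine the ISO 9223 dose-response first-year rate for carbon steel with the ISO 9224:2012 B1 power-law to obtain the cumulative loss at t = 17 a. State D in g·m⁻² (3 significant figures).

carbon steel: temperature factor f = -0.054·(5.9) = -0.3186
  Pd branch = 1.77·Pd^0.52·e^(0.02·RH+f) = 39.58 μm/a
  Sd branch = 0.102·Sd^0.62·e^(0.033·RH+0.04·T) = 47.48 μm/a
  sum: 39.58 + 47.48 → r_corr = 87.06 μm/a
Long-term exponent b (ISO 9224 Table 2, B1) = 0.523
  D(17) = 87.06 × 17^0.523 = 87.06 × 4.401 = 383.1 μm
  Mass loss = 383.1 μm × 7.85 g/cm³ = 3007 g·m⁻²

D(17) = 3.01e+03 g·m⁻²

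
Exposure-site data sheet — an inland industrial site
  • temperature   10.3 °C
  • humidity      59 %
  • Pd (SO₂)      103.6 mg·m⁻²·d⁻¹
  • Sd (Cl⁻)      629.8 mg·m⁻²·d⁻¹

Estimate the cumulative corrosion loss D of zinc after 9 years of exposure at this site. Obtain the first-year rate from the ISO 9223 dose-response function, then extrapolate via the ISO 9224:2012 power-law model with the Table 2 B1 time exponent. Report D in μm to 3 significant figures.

D(9) = 24.6 μm

zinc: temperature factor f = -0.071·(0.3) = -0.0213
  SO₂ term: 0.0129·103.6^0.44·exp(0.046·59-0.0213) = 1.468
  Sd branch = 0.0175·Sd^0.57·e^(0.008·RH+0.085·T) = 2.653 μm/a
  sum: 1.468 + 2.653 → r_corr = 4.122 μm/a
Power-law: D(9) = r_corr · 9^0.813
  D(9) = 4.122 × 9^0.813 = 4.122 × 5.968 = 24.6 μm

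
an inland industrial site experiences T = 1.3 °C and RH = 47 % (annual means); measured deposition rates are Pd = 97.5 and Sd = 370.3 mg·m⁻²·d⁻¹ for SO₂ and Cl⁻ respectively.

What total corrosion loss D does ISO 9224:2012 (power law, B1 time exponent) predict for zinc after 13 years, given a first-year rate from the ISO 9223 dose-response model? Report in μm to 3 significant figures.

zinc: temperature factor f = +0.038·(-8.7) = -0.3306
  SO₂ term: 0.0129·97.5^0.44·exp(0.046·47-0.3306) = 0.6041
  Sd branch = 0.0175·Sd^0.57·e^(0.008·RH+0.085·T) = 0.8287 μm/a
  r_corr = 0.6041 + 0.8287 = 1.433 μm/a
Power-law: D(13) = r_corr · 13^0.813
  D(13) = 1.433 × 13^0.813 = 1.433 × 8.047 = 11.53 μm

D(13) = 11.5 μm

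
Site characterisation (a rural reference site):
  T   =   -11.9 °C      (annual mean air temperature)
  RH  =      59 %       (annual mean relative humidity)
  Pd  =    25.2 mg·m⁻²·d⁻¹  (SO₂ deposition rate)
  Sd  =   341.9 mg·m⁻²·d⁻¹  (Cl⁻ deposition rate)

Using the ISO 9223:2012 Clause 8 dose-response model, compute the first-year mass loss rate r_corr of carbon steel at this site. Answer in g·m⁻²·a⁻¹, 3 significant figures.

carbon steel: temperature factor f = +0.150·(-21.9) = -3.2850
  sulphur-dioxide contribution → 1.155 μm/a
  chloride contribution → 16.54 μm/a
  ⇒ r_corr(carbon steel) = 17.69 μm/a
Convert to mass loss: 17.69 μm/a × 7.85 g/cm³ = 138.9 g·m⁻²·a⁻¹

r_corr = 139 g·m⁻²·a⁻¹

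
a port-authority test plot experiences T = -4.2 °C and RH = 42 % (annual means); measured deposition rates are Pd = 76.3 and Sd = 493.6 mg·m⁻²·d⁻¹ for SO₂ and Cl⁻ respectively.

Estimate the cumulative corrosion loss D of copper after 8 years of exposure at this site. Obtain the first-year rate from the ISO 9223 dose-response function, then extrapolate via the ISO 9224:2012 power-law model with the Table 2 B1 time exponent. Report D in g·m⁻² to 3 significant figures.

copper: T≤10 °C ⇒ hinge +0.126·(-4.2−10) = -1.7892
  sulphur-dioxide contribution → 0.03257 μm/a
  chloride contribution → 0.2019 μm/a
  ⇒ r_corr(copper) = 0.2345 μm/a
Long-term exponent b (ISO 9224 Table 2, B1) = 0.667
  D(8) = 0.2345 × 8^0.667 = 0.2345 × 4.003 = 0.9387 μm
  Mass loss = 0.9387 μm × 8.96 g/cm³ = 8.411 g·m⁻²

D(8) = 8.41 g·m⁻²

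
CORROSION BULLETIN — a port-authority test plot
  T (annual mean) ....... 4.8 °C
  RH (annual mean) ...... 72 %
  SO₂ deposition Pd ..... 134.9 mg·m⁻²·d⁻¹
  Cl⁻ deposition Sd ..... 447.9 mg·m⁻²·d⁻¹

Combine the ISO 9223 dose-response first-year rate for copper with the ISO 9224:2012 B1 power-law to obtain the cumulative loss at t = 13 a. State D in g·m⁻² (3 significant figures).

D(13) = 78.8 g·m⁻²

copper: f(T) = +0.126·(T−10) [T≤10 °C] = -0.6552
  sulphur-dioxide contribution → 0.6893 μm/a
  chloride contribution → 0.9003 μm/a
  total first-year rate 1.59 μm/a
Power-law: D(13) = r_corr · 13^0.667
  D(13) = 1.59 × 13^0.667 = 1.59 × 5.534 = 8.796 μm
  Mass loss = 8.796 μm × 8.96 g/cm³ = 78.81 g·m⁻²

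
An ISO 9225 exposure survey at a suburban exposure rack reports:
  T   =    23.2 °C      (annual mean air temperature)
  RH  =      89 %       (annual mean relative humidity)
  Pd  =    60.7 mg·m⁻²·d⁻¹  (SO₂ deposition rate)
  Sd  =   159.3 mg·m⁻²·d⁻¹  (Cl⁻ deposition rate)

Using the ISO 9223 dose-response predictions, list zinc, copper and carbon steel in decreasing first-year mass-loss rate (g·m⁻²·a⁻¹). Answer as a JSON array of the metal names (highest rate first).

["carbon steel", "zinc", "copper"]

zinc: T>10 °C ⇒ hinge -0.071·(23.2−10) = -0.9372
  SO₂ term: 0.0129·60.7^0.44·exp(0.046·89-0.9372) = 1.846
  Cl⁻ term: 0.0175·159.3^0.57·exp(0.008·89+0.085·23.2) = 4.613
  sum: 1.846 + 4.613 → r_corr = 6.458 μm/a
  mass loss = 6.458 μm/a × 7.14 g/cm³ = 46.11 g·m⁻²·a⁻¹
copper: temperature factor f = -0.080·(13.2) = -1.0560
  SO₂ term: 0.0053·60.7^0.26·exp(0.059·89-1.0560) = 1.023
  Cl⁻ term: 0.01025·159.3^0.27·exp(0.036·89+0.049·23.2) = 3.094
  sum: 1.023 + 3.094 → r_corr = 4.117 μm/a
  mass loss = 4.117 μm/a × 8.96 g/cm³ = 36.89 g·m⁻²·a⁻¹
carbon steel: f(T) = -0.054·(T−10) [T>10 °C] = -0.7128
  Pd branch = 1.77·Pd^0.52·e^(0.02·RH+f) = 43.52 μm/a
  Sd branch = 0.102·Sd^0.62·e^(0.033·RH+0.04·T) = 112.9 μm/a
  sum: 43.52 + 112.9 → r_corr = 156.4 μm/a
  mass loss = 156.4 μm/a × 7.85 g/cm³ = 1228 g·m⁻²·a⁻¹
Ordering by g·m⁻²·a⁻¹: carbon steel (1230) > zinc (46.1) > copper (36.9)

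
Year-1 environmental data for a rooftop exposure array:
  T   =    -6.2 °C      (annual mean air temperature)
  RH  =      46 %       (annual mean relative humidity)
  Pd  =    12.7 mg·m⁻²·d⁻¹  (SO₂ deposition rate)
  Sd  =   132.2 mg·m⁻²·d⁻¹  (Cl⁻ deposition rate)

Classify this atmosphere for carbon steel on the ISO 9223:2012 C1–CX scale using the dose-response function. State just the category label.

C2

carbon steel: f(T) = +0.150·(T−10) [T≤10 °C] = -2.4300
  sulphur-dioxide contribution → 1.466 μm/a
  chloride contribution → 7.504 μm/a
  ⇒ r_corr(carbon steel) = 8.971 μm/a
Category bounds: 1.3…25 μm/a bracket r_corr ⇒ C2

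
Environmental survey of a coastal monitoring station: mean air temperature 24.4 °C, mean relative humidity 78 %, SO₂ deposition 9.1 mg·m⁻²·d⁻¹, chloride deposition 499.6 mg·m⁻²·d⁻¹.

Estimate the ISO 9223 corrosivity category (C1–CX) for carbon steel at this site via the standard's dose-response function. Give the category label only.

carbon steel: temperature factor f = -0.054·(14.4) = -0.7776
  SO₂ term: 1.77·9.1^0.52·exp(0.02·78-0.7776) = 12.2
  Sd branch = 0.102·Sd^0.62·e^(0.033·RH+0.04·T) = 167.3 μm/a
  sum: 12.2 + 167.3 → r_corr = 179.5 μm/a
ISO 9223 Table 2 (carbon steel): 80 < 180 ≤ 200 μm/a ⇒ C5

C5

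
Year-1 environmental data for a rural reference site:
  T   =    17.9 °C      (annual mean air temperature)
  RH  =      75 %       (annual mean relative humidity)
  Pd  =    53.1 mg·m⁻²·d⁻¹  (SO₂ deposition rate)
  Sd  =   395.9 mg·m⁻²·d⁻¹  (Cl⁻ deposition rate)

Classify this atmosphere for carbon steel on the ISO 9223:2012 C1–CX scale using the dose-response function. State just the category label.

carbon steel: T>10 °C ⇒ hinge -0.054·(17.9−10) = -0.4266
  Pd branch = 1.77·Pd^0.52·e^(0.02·RH+f) = 40.85 μm/a
  Sd branch = 0.102·Sd^0.62·e^(0.033·RH+0.04·T) = 101.1 μm/a
  sum: 40.85 + 101.1 → r_corr = 142 μm/a
142 μm/a falls in (80, 200] for carbon steel → category C5

C5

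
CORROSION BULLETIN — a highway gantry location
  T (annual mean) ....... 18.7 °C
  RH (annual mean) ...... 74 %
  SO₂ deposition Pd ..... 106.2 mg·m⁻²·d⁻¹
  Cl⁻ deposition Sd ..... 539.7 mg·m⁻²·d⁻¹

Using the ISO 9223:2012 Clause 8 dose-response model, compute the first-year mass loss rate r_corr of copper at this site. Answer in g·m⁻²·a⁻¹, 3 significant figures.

copper: temperature factor f = -0.080·(8.7) = -0.6960
  Pd branch = 0.0053·Pd^0.26·e^(0.059·RH+f) = 0.6997 μm/a
  Cl⁻ term: 0.01025·539.7^0.27·exp(0.036·74+0.049·18.7) = 2.011
  sum: 0.6997 + 2.011 → r_corr = 2.71 μm/a
Convert to mass loss: 2.71 μm/a × 8.96 g/cm³ = 24.28 g·m⁻²·a⁻¹

r_corr = 24.3 g·m⁻²·a⁻¹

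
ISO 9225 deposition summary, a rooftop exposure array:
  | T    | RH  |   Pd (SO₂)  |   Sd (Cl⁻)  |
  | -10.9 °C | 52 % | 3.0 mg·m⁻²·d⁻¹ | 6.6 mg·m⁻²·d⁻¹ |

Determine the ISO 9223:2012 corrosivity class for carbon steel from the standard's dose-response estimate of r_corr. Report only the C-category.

C2

carbon steel: temperature factor f = +0.150·(-20.9) = -3.1350
  Pd branch = 1.77·Pd^0.52·e^(0.02·RH+f) = 0.3857 μm/a
  Cl⁻ term: 0.102·6.6^0.62·exp(0.033·52+0.04·-10.9) = 1.182
  sum: 0.3857 + 1.182 → r_corr = 1.568 μm/a
1.57 μm/a falls in (1.3, 25] for carbon steel → category C2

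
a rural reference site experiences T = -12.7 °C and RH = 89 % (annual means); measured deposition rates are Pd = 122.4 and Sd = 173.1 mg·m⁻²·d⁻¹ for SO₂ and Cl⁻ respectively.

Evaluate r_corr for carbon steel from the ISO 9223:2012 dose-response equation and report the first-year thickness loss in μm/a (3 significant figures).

carbon steel: f(T) = +0.150·(T−10) [T≤10 °C] = -3.4050
  SO₂ term: 1.77·122.4^0.52·exp(0.02·89-3.4050) = 4.245
  Cl⁻ term: 0.102·173.1^0.62·exp(0.033·89+0.04·-12.7) = 28.26
  sum: 4.245 + 28.26 → r_corr = 32.51 μm/a

r_corr = 32.5 μm/a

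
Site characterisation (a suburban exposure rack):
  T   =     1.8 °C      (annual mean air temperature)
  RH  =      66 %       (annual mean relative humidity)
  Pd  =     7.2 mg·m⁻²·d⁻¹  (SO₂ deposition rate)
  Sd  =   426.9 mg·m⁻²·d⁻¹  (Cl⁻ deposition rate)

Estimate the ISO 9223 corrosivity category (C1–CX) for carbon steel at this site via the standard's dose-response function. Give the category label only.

carbon steel: f(T) = +0.150·(T−10) [T≤10 °C] = -1.2300
  Pd branch = 1.77·Pd^0.52·e^(0.02·RH+f) = 5.406 μm/a
  Sd branch = 0.102·Sd^0.62·e^(0.033·RH+0.04·T) = 41.36 μm/a
  sum: 5.406 + 41.36 → r_corr = 46.76 μm/a
Category bounds: 25…50 μm/a bracket r_corr ⇒ C3

C3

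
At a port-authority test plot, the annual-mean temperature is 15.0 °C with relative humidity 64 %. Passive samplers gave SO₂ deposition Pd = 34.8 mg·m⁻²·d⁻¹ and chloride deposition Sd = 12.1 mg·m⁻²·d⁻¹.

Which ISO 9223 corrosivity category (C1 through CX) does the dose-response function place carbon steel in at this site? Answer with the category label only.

carbon steel: temperature factor f = -0.054·(5.0) = -0.2700
  SO₂ term: 1.77·34.8^0.52·exp(0.02·64-0.2700) = 30.78
  Cl⁻ term: 0.102·12.1^0.62·exp(0.033·64+0.04·15.0) = 7.207
  r_corr = 30.78 + 7.207 = 37.98 μm/a
Category bounds: 25…50 μm/a bracket r_corr ⇒ C3

C3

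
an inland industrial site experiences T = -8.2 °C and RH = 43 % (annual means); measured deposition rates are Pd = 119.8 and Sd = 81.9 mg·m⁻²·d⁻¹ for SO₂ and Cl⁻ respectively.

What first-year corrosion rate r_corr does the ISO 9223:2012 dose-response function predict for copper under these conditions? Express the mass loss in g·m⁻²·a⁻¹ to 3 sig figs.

copper: T≤10 °C ⇒ hinge +0.126·(-8.2−10) = -2.2932
  Pd branch = 0.0053·Pd^0.26·e^(0.059·RH+f) = 0.02347 μm/a
  Cl⁻ term: 0.01025·81.9^0.27·exp(0.036·43+0.049·-8.2) = 0.1059
  r_corr = 0.02347 + 0.1059 = 0.1294 μm/a
Convert to mass loss: 0.1294 μm/a × 8.96 g/cm³ = 1.16 g·m⁻²·a⁻¹

r_corr = 1.16 g·m⁻²·a⁻¹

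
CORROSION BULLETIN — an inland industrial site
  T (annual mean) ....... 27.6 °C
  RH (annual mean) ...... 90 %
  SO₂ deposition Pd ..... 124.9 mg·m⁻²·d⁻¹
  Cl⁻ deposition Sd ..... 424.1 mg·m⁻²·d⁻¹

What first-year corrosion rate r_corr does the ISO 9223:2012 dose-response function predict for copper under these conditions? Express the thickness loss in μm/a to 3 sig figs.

copper: temperature factor f = -0.080·(17.6) = -1.4080
  Pd branch = 0.0053·Pd^0.26·e^(0.059·RH+f) = 0.9204 μm/a
  Cl⁻ term: 0.01025·424.1^0.27·exp(0.036·90+0.049·27.6) = 5.183
  r_corr = 0.9204 + 5.183 = 6.104 μm/a

r_corr = 6.10 μm/a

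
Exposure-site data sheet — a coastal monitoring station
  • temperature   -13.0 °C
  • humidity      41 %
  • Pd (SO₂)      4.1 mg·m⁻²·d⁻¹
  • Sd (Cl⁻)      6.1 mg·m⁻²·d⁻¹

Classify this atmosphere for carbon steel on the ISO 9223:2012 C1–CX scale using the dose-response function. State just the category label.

C1

carbon steel: temperature factor f = +0.150·(-23.0) = -3.4500
  Pd branch = 1.77·Pd^0.52·e^(0.02·RH+f) = 0.2657 μm/a
  Cl⁻ term: 0.102·6.1^0.62·exp(0.033·41+0.04·-13.0) = 0.7199
  r_corr = 0.2657 + 0.7199 = 0.9856 μm/a
ISO 9223 Table 2 (carbon steel): 0 < 0.986 ≤ 1.3 μm/a ⇒ C1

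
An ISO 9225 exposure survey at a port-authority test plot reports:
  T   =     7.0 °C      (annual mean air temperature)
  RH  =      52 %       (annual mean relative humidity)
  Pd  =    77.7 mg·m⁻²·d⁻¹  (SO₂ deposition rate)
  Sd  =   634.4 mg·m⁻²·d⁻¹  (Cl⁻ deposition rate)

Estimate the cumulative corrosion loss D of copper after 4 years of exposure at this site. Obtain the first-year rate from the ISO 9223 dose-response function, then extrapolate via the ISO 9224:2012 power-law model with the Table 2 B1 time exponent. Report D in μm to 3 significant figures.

D(4) = 1.96 μm

copper: temperature factor f = +0.126·(-3.0) = -0.3780
  SO₂ term: 0.0053·77.7^0.26·exp(0.059·52-0.3780) = 0.2421
  Cl⁻ term: 0.01025·634.4^0.27·exp(0.036·52+0.049·7.0) = 0.5362
  r_corr = 0.2421 + 0.5362 = 0.7783 μm/a
ISO 9224: D(t) = r_corr · t^b with b = 0.667 (copper, B1)
  D(4) = 0.7783 × 4^0.667 = 0.7783 × 2.521 = 1.962 μm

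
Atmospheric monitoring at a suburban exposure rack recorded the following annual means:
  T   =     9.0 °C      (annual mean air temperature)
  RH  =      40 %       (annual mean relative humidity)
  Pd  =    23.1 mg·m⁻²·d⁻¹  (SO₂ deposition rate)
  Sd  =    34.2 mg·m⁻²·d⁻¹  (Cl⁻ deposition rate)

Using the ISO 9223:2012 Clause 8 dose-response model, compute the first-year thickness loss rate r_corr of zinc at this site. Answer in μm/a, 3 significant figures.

zinc: temperature factor f = +0.038·(-1.0) = -0.0380
  SO₂ term: 0.0129·23.1^0.44·exp(0.046·40-0.0380) = 0.3113
  Cl⁻ term: 0.0175·34.2^0.57·exp(0.008·40+0.085·9.0) = 0.3878
  r_corr = 0.3113 + 0.3878 = 0.6991 μm/a

r_corr = 0.699 μm/a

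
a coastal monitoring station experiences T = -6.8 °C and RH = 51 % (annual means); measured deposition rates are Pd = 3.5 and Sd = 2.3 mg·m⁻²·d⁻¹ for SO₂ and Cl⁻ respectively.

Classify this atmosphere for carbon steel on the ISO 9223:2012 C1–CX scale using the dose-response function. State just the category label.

carbon steel: T≤10 °C ⇒ hinge +0.150·(-6.8−10) = -2.5200
  Pd branch = 1.77·Pd^0.52·e^(0.02·RH+f) = 0.7576 μm/a
  Sd branch = 0.102·Sd^0.62·e^(0.033·RH+0.04·T) = 0.7009 μm/a
  sum: 0.7576 + 0.7009 → r_corr = 1.459 μm/a
1.46 μm/a falls in (1.3, 25] for carbon steel → category C2

C2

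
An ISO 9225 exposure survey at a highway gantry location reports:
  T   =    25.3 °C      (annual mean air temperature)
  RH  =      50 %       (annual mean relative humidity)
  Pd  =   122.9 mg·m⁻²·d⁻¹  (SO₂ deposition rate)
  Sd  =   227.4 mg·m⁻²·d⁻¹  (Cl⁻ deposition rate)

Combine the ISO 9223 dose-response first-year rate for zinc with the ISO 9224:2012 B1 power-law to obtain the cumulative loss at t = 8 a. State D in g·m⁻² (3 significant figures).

D(8) = 205 g·m⁻²

zinc: T>10 °C ⇒ hinge -0.071·(25.3−10) = -1.0863
  Pd branch = 0.0129·Pd^0.44·e^(0.046·RH+f) = 0.3607 μm/a
  Cl⁻ term: 0.0175·227.4^0.57·exp(0.008·50+0.085·25.3) = 4.944
  sum: 0.3607 + 4.944 → r_corr = 5.305 μm/a
Long-term exponent b (ISO 9224 Table 2, B1) = 0.813
  D(8) = 5.305 × 8^0.813 = 5.305 × 5.423 = 28.77 μm
  Mass loss = 28.77 μm × 7.14 g/cm³ = 205.4 g·m⁻²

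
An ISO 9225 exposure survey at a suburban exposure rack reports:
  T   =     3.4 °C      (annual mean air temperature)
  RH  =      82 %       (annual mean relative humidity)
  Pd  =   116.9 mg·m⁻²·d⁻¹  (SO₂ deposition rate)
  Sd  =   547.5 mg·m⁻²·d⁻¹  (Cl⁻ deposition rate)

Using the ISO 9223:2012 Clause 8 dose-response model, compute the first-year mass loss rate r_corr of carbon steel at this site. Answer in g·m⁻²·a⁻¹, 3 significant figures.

carbon steel: f(T) = +0.150·(T−10) [T≤10 °C] = -0.9900
  SO₂ term: 1.77·116.9^0.52·exp(0.02·82-0.9900) = 40.32
  Cl⁻ term: 0.102·547.5^0.62·exp(0.033·82+0.04·3.4) = 87.23
  sum: 40.32 + 87.23 → r_corr = 127.6 μm/a
Convert to mass loss: 127.6 μm/a × 7.85 g/cm³ = 1001 g·m⁻²·a⁻¹

r_corr = 1.00e+03 g·m⁻²·a⁻¹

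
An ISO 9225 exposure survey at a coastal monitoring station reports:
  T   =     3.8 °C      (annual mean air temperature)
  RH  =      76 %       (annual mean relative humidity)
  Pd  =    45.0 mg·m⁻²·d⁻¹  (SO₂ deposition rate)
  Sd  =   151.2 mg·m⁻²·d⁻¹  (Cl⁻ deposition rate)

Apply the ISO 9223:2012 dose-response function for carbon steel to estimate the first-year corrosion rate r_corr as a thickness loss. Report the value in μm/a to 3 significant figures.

carbon steel: temperature factor f = +0.150·(-6.2) = -0.9300
  SO₂ term: 1.77·45.0^0.52·exp(0.02·76-0.9300) = 23.11
  Sd branch = 0.102·Sd^0.62·e^(0.033·RH+0.04·T) = 32.75 μm/a
  r_corr = 23.11 + 32.75 = 55.86 μm/a

r_corr = 55.9 μm/a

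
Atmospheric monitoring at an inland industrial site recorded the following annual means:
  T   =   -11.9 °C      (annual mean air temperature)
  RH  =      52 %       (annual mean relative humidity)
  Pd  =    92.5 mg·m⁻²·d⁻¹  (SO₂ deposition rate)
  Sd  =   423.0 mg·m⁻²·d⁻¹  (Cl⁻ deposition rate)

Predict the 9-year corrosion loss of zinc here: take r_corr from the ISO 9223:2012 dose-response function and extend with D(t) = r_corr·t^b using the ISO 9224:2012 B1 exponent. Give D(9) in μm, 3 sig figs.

zinc: f(T) = +0.038·(T−10) [T≤10 °C] = -0.8322
  Pd branch = 0.0129·Pd^0.44·e^(0.046·RH+f) = 0.4499 μm/a
  Sd branch = 0.0175·Sd^0.57·e^(0.008·RH+0.085·T) = 0.303 μm/a
  r_corr = 0.4499 + 0.303 = 0.7529 μm/a
Long-term exponent b (ISO 9224 Table 2, B1) = 0.813
  D(9) = 0.7529 × 9^0.813 = 0.7529 × 5.968 = 4.493 μm

D(9) = 4.49 μm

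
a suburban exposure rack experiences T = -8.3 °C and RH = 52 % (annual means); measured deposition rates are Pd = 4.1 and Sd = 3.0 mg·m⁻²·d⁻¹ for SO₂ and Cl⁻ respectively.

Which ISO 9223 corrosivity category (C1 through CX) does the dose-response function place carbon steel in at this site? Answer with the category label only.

C2

carbon steel: f(T) = +0.150·(T−10) [T≤10 °C] = -2.7450
  SO₂ term: 1.77·4.1^0.52·exp(0.02·52-2.7450) = 0.6701
  Cl⁻ term: 0.102·3.0^0.62·exp(0.033·52+0.04·-8.3) = 0.8044
  sum: 0.6701 + 0.8044 → r_corr = 1.475 μm/a
ISO 9223 Table 2 (carbon steel): 1.3 < 1.47 ≤ 25 μm/a ⇒ C2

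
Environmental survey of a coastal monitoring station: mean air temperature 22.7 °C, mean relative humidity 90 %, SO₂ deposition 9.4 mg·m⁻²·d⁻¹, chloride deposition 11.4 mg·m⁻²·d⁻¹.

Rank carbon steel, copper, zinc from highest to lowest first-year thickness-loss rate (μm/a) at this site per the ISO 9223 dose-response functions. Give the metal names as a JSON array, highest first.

carbon steel: temperature factor f = -0.054·(12.7) = -0.6858
  Pd branch = 1.77·Pd^0.52·e^(0.02·RH+f) = 17.29 μm/a
  Sd branch = 0.102·Sd^0.62·e^(0.033·RH+0.04·T) = 22.29 μm/a
  r_corr = 17.29 + 22.29 = 39.58 μm/a
copper: T>10 °C ⇒ hinge -0.080·(22.7−10) = -1.0160
  Pd branch = 0.0053·Pd^0.26·e^(0.059·RH+f) = 0.6953 μm/a
  Sd branch = 0.01025·Sd^0.27·e^(0.036·RH+0.049·T) = 1.536 μm/a
  sum: 0.6953 + 1.536 → r_corr = 2.231 μm/a
zinc: T>10 °C ⇒ hinge -0.071·(22.7−10) = -0.9017
  Pd branch = 0.0129·Pd^0.44·e^(0.046·RH+f) = 0.8813 μm/a
  Sd branch = 0.0175·Sd^0.57·e^(0.008·RH+0.085·T) = 0.9911 μm/a
  r_corr = 0.8813 + 0.9911 = 1.872 μm/a
Ordering by μm/a: carbon steel (39.6) > copper (2.23) > zinc (1.87)

["carbon steel", "copper", "zinc"]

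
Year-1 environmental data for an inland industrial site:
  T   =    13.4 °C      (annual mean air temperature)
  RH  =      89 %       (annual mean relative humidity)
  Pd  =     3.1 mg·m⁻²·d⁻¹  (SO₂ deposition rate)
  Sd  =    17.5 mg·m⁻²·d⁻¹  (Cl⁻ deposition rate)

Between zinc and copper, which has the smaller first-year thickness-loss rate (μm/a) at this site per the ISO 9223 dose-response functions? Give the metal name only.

zinc: f(T) = -0.071·(T−10) [T>10 °C] = -0.2414
  SO₂ term: 0.0129·3.1^0.44·exp(0.046·89-0.2414) = 0.9999
  Cl⁻ term: 0.0175·17.5^0.57·exp(0.008·89+0.085·13.4) = 0.5694
  sum: 0.9999 + 0.5694 → r_corr = 1.569 μm/a
copper: temperature factor f = -0.080·(3.4) = -0.2720
  Pd branch = 0.0053·Pd^0.26·e^(0.059·RH+f) = 1.034 μm/a
  Cl⁻ term: 0.01025·17.5^0.27·exp(0.036·89+0.049·13.4) = 1.054
  sum: 1.034 + 1.054 → r_corr = 2.088 μm/a
Ordering by μm/a: copper (2.09) > zinc (1.57)

zinc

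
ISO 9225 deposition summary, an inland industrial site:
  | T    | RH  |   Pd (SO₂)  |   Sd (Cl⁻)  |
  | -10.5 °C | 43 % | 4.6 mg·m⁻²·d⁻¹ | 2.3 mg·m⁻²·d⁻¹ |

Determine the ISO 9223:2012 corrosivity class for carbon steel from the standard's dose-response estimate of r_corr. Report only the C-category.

carbon steel: f(T) = +0.150·(T−10) [T≤10 °C] = -3.0750
  Pd branch = 1.77·Pd^0.52·e^(0.02·RH+f) = 0.4272 μm/a
  Cl⁻ term: 0.102·2.3^0.62·exp(0.033·43+0.04·-10.5) = 0.4642
  r_corr = 0.4272 + 0.4642 = 0.8914 μm/a
0.891 μm/a falls in (0, 1.3] for carbon steel → category C1

C1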